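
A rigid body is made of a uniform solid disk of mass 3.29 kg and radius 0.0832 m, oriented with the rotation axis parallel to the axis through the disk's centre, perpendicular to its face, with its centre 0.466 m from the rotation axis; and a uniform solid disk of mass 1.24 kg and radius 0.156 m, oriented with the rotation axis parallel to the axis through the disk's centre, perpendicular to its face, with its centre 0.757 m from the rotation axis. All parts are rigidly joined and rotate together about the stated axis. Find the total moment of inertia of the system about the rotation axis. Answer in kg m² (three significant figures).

Solid disk: I_cm = (1/2)MR² = (1/2)(3.29)(0.0832)² = 0.011387 kg m²; centre at d = 0.466 m, so the parallel axis theorem gives I = 0.011387 + (3.29)(0.466)² = 0.72583 kg m².
Solid disk: I_cm = (1/2)MR² = (1/2)(1.24)(0.156)² = 0.015088 kg m²; centre at d = 0.757 m, so the parallel axis theorem gives I = 0.015088 + (1.24)(0.757)² = 0.72567 kg m².
Total I = 0.72583 + 0.72567 = 1.4515 kg m².

1.45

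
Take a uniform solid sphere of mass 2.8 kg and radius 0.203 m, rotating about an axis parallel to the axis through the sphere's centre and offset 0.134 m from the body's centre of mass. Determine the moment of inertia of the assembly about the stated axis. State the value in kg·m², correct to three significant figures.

I_cm = (2/5)MR² = (2/5)(2.8)(0.203)² = 0.046154 kg·m²; centre at d = 0.134 m, so I = I_cm + Md² gives I = 0.046154 + (2.8)(0.134)² = 0.096431 kg·m².

0.0964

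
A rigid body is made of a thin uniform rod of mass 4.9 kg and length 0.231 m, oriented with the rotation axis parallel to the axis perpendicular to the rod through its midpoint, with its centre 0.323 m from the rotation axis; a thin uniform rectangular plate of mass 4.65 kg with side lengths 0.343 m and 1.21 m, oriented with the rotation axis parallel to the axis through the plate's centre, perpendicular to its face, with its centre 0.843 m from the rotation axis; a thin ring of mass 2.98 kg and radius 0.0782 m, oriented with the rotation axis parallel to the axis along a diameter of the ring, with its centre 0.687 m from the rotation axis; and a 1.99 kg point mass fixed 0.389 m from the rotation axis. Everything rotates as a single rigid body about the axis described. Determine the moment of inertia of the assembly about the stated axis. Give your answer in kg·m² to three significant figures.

Thin rod: I_cm = (1/12)ML² = (1/12)(4.9)(0.231)² = 0.021789 kg·m²; centre at d = 0.323 m, so I = I_cm + Md² gives I = 0.021789 + (4.9)(0.323)² = 0.533 kg·m².
Rectangular plate: I_cm = (1/12)M(a²+b²) = (1/12)(4.65)[(0.343)² + (1.21)²] = 0.61293 kg·m²; centre at d = 0.843 m, so I = I_cm + Md² gives I = 0.61293 + (4.65)(0.843)² = 3.9174 kg·m².
Thin ring: I_cm = (1/2)MR² = (1/2)(2.98)(0.0782)² = 0.0091117 kg·m²; centre at d = 0.687 m, so I = I_cm + Md² gives I = 0.0091117 + (2.98)(0.687)² = 1.4156 kg·m².
Point mass: I_cm = 0; centre at d = 0.389 m, so I = I_cm + Md² gives I = 0 + (1.99)(0.389)² = 0.30113 kg·m².
Total I = 0.533 + 3.9174 + 1.4156 + 0.30113 = 6.1672 kg·m².

6.17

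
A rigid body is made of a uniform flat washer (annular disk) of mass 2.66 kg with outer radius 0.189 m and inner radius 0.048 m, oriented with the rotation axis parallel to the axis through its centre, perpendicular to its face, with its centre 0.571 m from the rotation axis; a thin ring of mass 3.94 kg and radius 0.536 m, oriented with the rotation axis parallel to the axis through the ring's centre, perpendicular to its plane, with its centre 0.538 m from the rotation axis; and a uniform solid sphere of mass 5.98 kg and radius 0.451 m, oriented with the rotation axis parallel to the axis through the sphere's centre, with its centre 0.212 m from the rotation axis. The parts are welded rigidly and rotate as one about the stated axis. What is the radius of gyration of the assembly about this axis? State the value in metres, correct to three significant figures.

0.560

Annular disk: I_cm = (1/2)M(R²+r²) = (1/2)(2.66)[(0.189)² + (0.048)²] = 0.050573 kg m^2; centre at d = 0.571 m, so the parallel axis theorem gives I = 0.050573 + (2.66)(0.571)² = 0.91784 kg m^2.
Thin ring: I_cm = MR² = (3.94)(0.536)² = 1.1319 kg m^2; centre at d = 0.538 m, so the parallel axis theorem gives I = 1.1319 + (3.94)(0.538)² = 2.2724 kg m^2.
Solid sphere: I_cm = (2/5)MR² = (2/5)(5.98)(0.451)² = 0.48654 kg m^2; centre at d = 0.212 m, so the parallel axis theorem gives I = 0.48654 + (5.98)(0.212)² = 0.7553 kg m^2.
Total I = 3.9455 kg m^2; total mass M = 12.58 kg.
k = √(I/M) = √(3.9455/12.58) = 0.56003 m.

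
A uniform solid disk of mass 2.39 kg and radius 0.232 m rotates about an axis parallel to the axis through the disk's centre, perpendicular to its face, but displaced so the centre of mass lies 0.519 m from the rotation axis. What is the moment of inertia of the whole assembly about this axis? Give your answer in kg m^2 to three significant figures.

0.708

I_cm = (1/2)MR² = (1/2)(2.39)(0.232)² = 0.06432 kg m^2; centre at d = 0.519 m, so I = I_cm + Md² gives I = 0.06432 + (2.39)(0.519)² = 0.70809 kg m^2.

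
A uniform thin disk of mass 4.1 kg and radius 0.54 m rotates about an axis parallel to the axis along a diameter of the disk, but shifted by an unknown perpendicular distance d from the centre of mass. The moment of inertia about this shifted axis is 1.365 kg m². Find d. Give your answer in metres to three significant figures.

0.510

About the centre-of-mass axis, I_cm = (1/4)MR² = (1/4)(4.1)(0.54)² = 0.29889 kg m².
Parallel axis theorem: I = I_cm + Md², so Md² = 1.365 − 0.29889 = 1.0661 kg m².
d = √(1.0661 / 4.1) = 0.50993 m.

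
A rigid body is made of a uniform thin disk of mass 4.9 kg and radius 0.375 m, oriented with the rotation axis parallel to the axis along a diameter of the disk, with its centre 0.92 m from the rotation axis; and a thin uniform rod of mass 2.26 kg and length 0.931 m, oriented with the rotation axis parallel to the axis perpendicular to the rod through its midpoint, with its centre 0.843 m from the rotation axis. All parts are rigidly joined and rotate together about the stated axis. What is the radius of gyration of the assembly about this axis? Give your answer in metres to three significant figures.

0.922

Thin disk: I_cm = (1/4)MR² = (1/4)(4.9)(0.375)² = 0.17227 kg m²; centre at d = 0.92 m, so I = I_cm + Md² gives I = 0.17227 + (4.9)(0.92)² = 4.3196 kg m².
Thin rod: I_cm = (1/12)ML² = (1/12)(2.26)(0.931)² = 0.16324 kg m²; centre at d = 0.843 m, so I = I_cm + Md² gives I = 0.16324 + (2.26)(0.843)² = 1.7693 kg m².
Total I = 6.0889 kg m²; total mass M = 7.16 kg.
k = √(I/M) = √(6.0889/7.16) = 0.92218 m.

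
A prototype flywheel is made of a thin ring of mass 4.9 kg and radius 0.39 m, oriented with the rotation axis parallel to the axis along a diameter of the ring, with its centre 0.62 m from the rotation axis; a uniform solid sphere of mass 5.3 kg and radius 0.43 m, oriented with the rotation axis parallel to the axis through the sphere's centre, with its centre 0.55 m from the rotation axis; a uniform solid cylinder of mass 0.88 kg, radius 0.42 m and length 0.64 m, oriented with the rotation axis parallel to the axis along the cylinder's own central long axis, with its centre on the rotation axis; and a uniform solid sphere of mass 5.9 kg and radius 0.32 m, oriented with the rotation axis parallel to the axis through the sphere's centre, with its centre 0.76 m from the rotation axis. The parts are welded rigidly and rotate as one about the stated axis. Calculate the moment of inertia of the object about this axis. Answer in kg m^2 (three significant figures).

Thin ring: I_cm = (1/2)MR² = (1/2)(4.9)(0.39)² = 0.37265 kg m^2; centre at d = 0.62 m, so the parallel axis theorem gives I = 0.37265 + (4.9)(0.62)² = 2.2562 kg m^2.
Solid sphere: I_cm = (2/5)MR² = (2/5)(5.3)(0.43)² = 0.39199 kg m^2; centre at d = 0.55 m, so the parallel axis theorem gives I = 0.39199 + (5.3)(0.55)² = 1.9952 kg m^2.
Solid cylinder: I_cm = (1/2)MR² = (1/2)(0.88)(0.42)² = 0.077616 kg m^2; axis through the centre, so I = 0.077616 kg m^2.
Solid sphere: I_cm = (2/5)MR² = (2/5)(5.9)(0.32)² = 0.24166 kg m^2; centre at d = 0.76 m, so the parallel axis theorem gives I = 0.24166 + (5.9)(0.76)² = 3.6495 kg m^2.
Total I = 2.2562 + 1.9952 + 0.077616 + 3.6495 = 7.9786 kg m^2.

7.98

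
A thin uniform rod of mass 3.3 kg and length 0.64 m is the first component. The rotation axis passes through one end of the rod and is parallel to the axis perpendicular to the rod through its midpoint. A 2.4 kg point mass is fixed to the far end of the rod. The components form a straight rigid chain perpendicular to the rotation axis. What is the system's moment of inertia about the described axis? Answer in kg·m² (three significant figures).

Thin rod: I_cm = (1/12)ML² = (1/12)(3.3)(0.64)² = 0.11264 kg·m²; centre at d = 0.32 m, so I = I_cm + Md² gives I = 0.11264 + (3.3)(0.32)² = 0.45056 kg·m².
Point mass: I_cm = 0; centre at d = 0.32 + 0.32 = 0.64 m, so I = I_cm + Md² gives I = 0 + (2.4)(0.64)² = 0.98304 kg·m².
Total I = 0.45056 + 0.98304 = 1.4336 kg·m².

1.43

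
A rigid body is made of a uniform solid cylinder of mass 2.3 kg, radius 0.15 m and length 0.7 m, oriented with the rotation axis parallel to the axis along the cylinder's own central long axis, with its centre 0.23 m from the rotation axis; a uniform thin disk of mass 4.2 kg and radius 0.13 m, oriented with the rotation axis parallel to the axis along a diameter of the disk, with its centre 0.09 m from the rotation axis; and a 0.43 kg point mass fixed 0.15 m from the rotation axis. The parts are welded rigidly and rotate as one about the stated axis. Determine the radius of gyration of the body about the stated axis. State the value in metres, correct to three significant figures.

Solid cylinder: I_cm = (1/2)MR² = (1/2)(2.3)(0.15)² = 0.025875 kg·m²; centre at d = 0.23 m, so the parallel axis theorem gives I = 0.025875 + (2.3)(0.23)² = 0.14755 kg·m².
Thin disk: I_cm = (1/4)MR² = (1/4)(4.2)(0.13)² = 0.017745 kg·m²; centre at d = 0.09 m, so the parallel axis theorem gives I = 0.017745 + (4.2)(0.09)² = 0.051765 kg·m².
Point mass: I_cm = 0; centre at d = 0.15 m, so the parallel axis theorem gives I = 0 + (0.43)(0.15)² = 0.009675 kg·m².
Total I = 0.20899 kg·m²; total mass M = 6.93 kg.
k = √(I/M) = √(0.20899/6.93) = 0.17366 m.

0.174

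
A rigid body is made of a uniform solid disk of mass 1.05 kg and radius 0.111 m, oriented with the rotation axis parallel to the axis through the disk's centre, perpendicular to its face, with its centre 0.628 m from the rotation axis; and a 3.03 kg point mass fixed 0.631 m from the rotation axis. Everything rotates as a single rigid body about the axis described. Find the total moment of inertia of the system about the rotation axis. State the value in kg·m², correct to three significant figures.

1.63

Solid disk: I_cm = (1/2)MR² = (1/2)(1.05)(0.111)² = 0.0064685 kg·m²; centre at d = 0.628 m, so the parallel axis theorem gives I = 0.0064685 + (1.05)(0.628)² = 0.42057 kg·m².
Point mass: I_cm = 0; centre at d = 0.631 m, so the parallel axis theorem gives I = 0 + (3.03)(0.631)² = 1.2064 kg·m².
Total I = 0.42057 + 1.2064 = 1.627 kg·m².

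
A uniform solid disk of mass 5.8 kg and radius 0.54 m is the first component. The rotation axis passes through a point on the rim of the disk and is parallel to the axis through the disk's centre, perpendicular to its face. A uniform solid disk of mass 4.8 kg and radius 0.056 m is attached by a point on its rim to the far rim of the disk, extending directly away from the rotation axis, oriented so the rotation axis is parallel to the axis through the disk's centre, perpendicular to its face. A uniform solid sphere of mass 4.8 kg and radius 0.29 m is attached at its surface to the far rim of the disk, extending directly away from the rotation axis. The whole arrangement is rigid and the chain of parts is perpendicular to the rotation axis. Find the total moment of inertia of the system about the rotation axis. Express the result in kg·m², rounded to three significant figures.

19.4

Solid disk: I_cm = (1/2)MR² = (1/2)(5.8)(0.54)² = 0.84564 kg·m²; centre at d = 0.54 m, so I = I_cm + Md² gives I = 0.84564 + (5.8)(0.54)² = 2.5369 kg·m².
Solid disk: I_cm = (1/2)MR² = (1/2)(4.8)(0.056)² = 0.0075264 kg·m²; centre at d = 0.54 + 0.54 + 0.056 = 1.136 m, so I = I_cm + Md² gives I = 0.0075264 + (4.8)(1.136)² = 6.2019 kg·m².
Solid sphere: I_cm = (2/5)MR² = (2/5)(4.8)(0.29)² = 0.16147 kg·m²; centre at d = 0.54 + 0.54 + 0.056 + 0.056 + 0.29 = 1.482 m, so I = I_cm + Md² gives I = 0.16147 + (4.8)(1.482)² = 10.704 kg·m².
Total I = 2.5369 + 6.2019 + 10.704 = 19.443 kg·m².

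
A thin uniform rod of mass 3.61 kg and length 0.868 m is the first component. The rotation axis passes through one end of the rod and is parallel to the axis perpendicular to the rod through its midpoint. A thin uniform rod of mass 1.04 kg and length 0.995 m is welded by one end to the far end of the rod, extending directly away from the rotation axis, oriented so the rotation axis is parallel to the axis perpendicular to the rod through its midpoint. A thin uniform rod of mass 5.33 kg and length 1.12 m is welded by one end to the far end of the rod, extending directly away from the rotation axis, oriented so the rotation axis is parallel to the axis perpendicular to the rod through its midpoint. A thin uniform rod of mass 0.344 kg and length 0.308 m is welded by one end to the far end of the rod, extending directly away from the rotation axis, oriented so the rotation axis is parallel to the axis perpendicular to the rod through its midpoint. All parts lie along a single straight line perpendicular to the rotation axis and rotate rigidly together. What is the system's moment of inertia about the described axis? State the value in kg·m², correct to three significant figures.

38.2

Thin rod: I_cm = (1/12)ML² = (1/12)(3.61)(0.868)² = 0.22666 kg·m²; centre at d = 0.434 m, so I = I_cm + Md² gives I = 0.22666 + (3.61)(0.434)² = 0.90662 kg·m².
Thin rod: I_cm = (1/12)ML² = (1/12)(1.04)(0.995)² = 0.085802 kg·m²; centre at d = 0.434 + 0.434 + 0.4975 = 1.3655 m, so I = I_cm + Md² gives I = 0.085802 + (1.04)(1.3655)² = 2.025 kg·m².
Thin rod: I_cm = (1/12)ML² = (1/12)(5.33)(1.12)² = 0.55716 kg·m²; centre at d = 0.434 + 0.434 + 0.4975 + 0.4975 + 0.56 = 2.423 m, so I = I_cm + Md² gives I = 0.55716 + (5.33)(2.423)² = 31.849 kg·m².
Thin rod: I_cm = (1/12)ML² = (1/12)(0.344)(0.308)² = 0.0027194 kg·m²; centre at d = 0.434 + 0.434 + 0.4975 + 0.4975 + 0.56 + 0.56 + 0.154 = 3.137 m, so I = I_cm + Md² gives I = 0.0027194 + (0.344)(3.137)² = 3.3879 kg·m².
Total I = 0.90662 + 2.025 + 31.849 + 3.3879 = 38.169 kg·m².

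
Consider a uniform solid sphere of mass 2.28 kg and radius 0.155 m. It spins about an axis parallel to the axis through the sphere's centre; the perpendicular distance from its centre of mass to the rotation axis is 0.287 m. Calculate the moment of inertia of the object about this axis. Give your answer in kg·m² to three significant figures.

I_cm = (2/5)MR² = (2/5)(2.28)(0.155)² = 0.021911 kg·m²; centre at d = 0.287 m, so I = I_cm + Md² gives I = 0.021911 + (2.28)(0.287)² = 0.20971 kg·m².

0.210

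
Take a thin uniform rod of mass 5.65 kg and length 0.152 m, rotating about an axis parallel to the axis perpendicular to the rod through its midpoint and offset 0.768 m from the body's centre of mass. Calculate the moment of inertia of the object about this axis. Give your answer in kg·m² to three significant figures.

I_cm = (1/12)ML² = (1/12)(5.65)(0.152)² = 0.010878 kg·m²; centre at d = 0.768 m, so the parallel axis theorem gives I = 0.010878 + (5.65)(0.768)² = 3.3434 kg·m².

3.34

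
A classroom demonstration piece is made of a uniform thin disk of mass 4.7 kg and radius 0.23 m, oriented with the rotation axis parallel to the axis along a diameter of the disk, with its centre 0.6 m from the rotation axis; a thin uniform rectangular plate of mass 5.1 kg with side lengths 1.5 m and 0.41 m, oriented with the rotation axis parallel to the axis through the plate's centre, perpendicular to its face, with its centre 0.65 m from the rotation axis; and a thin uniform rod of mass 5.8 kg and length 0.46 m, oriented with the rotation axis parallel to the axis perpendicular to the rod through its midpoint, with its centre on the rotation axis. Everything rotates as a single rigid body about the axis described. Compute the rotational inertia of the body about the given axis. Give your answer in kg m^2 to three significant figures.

Thin disk: I_cm = (1/4)MR² = (1/4)(4.7)(0.23)² = 0.062158 kg m^2; centre at d = 0.6 m, so the parallel axis theorem gives I = 0.062158 + (4.7)(0.6)² = 1.7542 kg m^2.
Rectangular plate: I_cm = (1/12)M(a²+b²) = (1/12)(5.1)[(1.5)² + (0.41)²] = 1.0277 kg m^2; centre at d = 0.65 m, so the parallel axis theorem gives I = 1.0277 + (5.1)(0.65)² = 3.1824 kg m^2.
Thin rod: I_cm = (1/12)ML² = (1/12)(5.8)(0.46)² = 0.10227 kg m^2; axis through the centre, so I = 0.10227 kg m^2.
Total I = 1.7542 + 3.1824 + 0.10227 = 5.0389 kg m^2.

5.04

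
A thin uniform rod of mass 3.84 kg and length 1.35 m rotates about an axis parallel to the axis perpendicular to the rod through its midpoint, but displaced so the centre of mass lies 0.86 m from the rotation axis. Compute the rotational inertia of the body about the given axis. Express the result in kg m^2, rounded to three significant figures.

3.42

I_cm = (1/12)ML² = (1/12)(3.84)(1.35)² = 0.5832 kg m^2; centre at d = 0.86 m, so the parallel axis theorem gives I = 0.5832 + (3.84)(0.86)² = 3.4233 kg m^2.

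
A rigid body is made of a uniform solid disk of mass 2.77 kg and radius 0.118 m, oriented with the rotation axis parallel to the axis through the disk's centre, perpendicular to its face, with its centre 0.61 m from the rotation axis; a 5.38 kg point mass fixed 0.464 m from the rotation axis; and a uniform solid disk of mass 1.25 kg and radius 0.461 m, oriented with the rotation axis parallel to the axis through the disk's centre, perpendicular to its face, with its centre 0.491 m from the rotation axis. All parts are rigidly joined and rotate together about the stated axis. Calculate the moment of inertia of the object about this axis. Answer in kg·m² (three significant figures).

2.64

Solid disk: I_cm = (1/2)MR² = (1/2)(2.77)(0.118)² = 0.019285 kg·m²; centre at d = 0.61 m, so I = I_cm + Md² gives I = 0.019285 + (2.77)(0.61)² = 1.05 kg·m².
Point mass: I_cm = 0; centre at d = 0.464 m, so I = I_cm + Md² gives I = 0 + (5.38)(0.464)² = 1.1583 kg·m².
Solid disk: I_cm = (1/2)MR² = (1/2)(1.25)(0.461)² = 0.13283 kg·m²; centre at d = 0.491 m, so I = I_cm + Md² gives I = 0.13283 + (1.25)(0.491)² = 0.43418 kg·m².
Total I = 1.05 + 1.1583 + 0.43418 = 2.6425 kg·m².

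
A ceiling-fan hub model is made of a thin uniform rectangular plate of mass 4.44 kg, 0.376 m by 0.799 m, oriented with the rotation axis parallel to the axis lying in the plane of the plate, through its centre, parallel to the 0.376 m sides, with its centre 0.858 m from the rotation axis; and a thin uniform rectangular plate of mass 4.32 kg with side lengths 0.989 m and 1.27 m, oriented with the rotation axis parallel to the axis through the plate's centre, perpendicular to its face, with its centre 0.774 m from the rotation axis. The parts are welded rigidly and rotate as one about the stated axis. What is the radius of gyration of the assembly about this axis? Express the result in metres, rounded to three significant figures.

Rectangular plate: I_cm = (1/12)Mb² = (1/12)(4.44)(0.799)² = 0.23621 kg·m²; centre at d = 0.858 m, so I = I_cm + Md² gives I = 0.23621 + (4.44)(0.858)² = 3.5048 kg·m².
Rectangular plate: I_cm = (1/12)M(a²+b²) = (1/12)(4.32)[(0.989)² + (1.27)²] = 0.93277 kg·m²; centre at d = 0.774 m, so I = I_cm + Md² gives I = 0.93277 + (4.32)(0.774)² = 3.5208 kg·m².
Total I = 7.0256 kg·m²; total mass M = 8.76 kg.
k = √(I/M) = √(7.0256/8.76) = 0.89555 m.

0.896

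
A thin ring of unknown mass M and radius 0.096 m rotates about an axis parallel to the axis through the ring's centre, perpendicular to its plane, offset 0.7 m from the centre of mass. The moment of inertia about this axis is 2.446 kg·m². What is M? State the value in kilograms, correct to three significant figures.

4.90

I = I_cm + Md² = MR² + Md² = M·[1·(0.096)² + (0.7)²] = M·0.49922.
So M = 2.446 / 0.49922 = 4.8997 kg.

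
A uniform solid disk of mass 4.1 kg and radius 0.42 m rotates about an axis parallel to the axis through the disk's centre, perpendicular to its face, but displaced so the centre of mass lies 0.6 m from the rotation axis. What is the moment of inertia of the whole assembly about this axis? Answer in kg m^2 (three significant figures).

I_cm = (1/2)MR² = (1/2)(4.1)(0.42)² = 0.36162 kg m^2; centre at d = 0.6 m, so I = I_cm + Md² gives I = 0.36162 + (4.1)(0.6)² = 1.8376 kg m^2.

1.84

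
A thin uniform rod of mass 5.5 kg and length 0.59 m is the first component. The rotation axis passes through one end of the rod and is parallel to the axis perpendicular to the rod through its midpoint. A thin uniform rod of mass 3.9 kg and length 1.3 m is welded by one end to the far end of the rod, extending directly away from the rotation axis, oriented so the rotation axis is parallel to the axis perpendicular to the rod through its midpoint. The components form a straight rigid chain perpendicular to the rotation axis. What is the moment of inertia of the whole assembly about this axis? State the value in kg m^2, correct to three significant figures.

7.18

Thin rod: I_cm = (1/12)ML² = (1/12)(5.5)(0.59)² = 0.15955 kg m^2; centre at d = 0.295 m, so the parallel axis theorem gives I = 0.15955 + (5.5)(0.295)² = 0.63818 kg m^2.
Thin rod: I_cm = (1/12)ML² = (1/12)(3.9)(1.3)² = 0.54925 kg m^2; centre at d = 0.295 + 0.295 + 0.65 = 1.24 m, so the parallel axis theorem gives I = 0.54925 + (3.9)(1.24)² = 6.5459 kg m^2.
Total I = 0.63818 + 6.5459 = 7.1841 kg m^2.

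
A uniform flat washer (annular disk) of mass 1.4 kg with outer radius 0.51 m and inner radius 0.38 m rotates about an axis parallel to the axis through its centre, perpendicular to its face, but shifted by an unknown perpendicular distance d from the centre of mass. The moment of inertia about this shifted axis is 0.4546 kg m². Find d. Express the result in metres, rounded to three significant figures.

About the centre-of-mass axis, I_cm = (1/2)M(R²+r²) = (1/2)(1.4)[(0.51)² + (0.38)²] = 0.28315 kg m².
Parallel axis theorem: I = I_cm + Md², so Md² = 0.4546 − 0.28315 = 0.17145 kg m².
d = √(0.17145 / 1.4) = 0.34995 m.

0.350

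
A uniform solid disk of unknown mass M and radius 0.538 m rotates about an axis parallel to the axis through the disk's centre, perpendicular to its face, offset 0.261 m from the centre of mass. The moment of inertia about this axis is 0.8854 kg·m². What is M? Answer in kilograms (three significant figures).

I = I_cm + Md² = (1/2)MR² + Md² = M·[0.5·(0.538)² + (0.261)²] = M·0.21284.
So M = 0.8854 / 0.21284 = 4.1599 kg.

4.16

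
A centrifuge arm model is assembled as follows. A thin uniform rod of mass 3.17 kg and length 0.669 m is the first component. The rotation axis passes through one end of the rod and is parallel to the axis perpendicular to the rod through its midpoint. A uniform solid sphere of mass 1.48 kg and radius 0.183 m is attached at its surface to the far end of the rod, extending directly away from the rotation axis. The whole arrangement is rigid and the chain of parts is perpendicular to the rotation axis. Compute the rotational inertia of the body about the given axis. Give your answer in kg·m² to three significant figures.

Thin rod: I_cm = (1/12)ML² = (1/12)(3.17)(0.669)² = 0.11823 kg·m²; centre at d = 0.3345 m, so the parallel axis theorem gives I = 0.11823 + (3.17)(0.3345)² = 0.47292 kg·m².
Solid sphere: I_cm = (2/5)MR² = (2/5)(1.48)(0.183)² = 0.019825 kg·m²; centre at d = 0.3345 + 0.3345 + 0.183 = 0.852 m, so the parallel axis theorem gives I = 0.019825 + (1.48)(0.852)² = 1.0942 kg·m².
Total I = 0.47292 + 1.0942 = 1.5671 kg·m².

1.57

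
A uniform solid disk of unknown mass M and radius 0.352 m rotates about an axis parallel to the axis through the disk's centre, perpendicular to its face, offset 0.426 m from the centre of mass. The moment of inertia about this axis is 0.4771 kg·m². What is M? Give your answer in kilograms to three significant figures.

I = I_cm + Md² = (1/2)MR² + Md² = M·[0.5·(0.352)² + (0.426)²] = M·0.24343.
So M = 0.4771 / 0.24343 = 1.9599 kg.

1.96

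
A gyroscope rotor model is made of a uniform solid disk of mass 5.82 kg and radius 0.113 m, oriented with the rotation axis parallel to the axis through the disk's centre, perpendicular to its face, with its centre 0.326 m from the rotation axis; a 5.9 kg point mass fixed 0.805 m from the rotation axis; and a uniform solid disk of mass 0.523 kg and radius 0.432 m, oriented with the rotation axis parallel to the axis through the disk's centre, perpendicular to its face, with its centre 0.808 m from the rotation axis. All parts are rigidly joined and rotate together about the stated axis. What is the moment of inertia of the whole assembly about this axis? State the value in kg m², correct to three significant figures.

Solid disk: I_cm = (1/2)MR² = (1/2)(5.82)(0.113)² = 0.037158 kg m²; centre at d = 0.326 m, so I = I_cm + Md² gives I = 0.037158 + (5.82)(0.326)² = 0.65568 kg m².
Point mass: I_cm = 0; centre at d = 0.805 m, so I = I_cm + Md² gives I = 0 + (5.9)(0.805)² = 3.8233 kg m².
Solid disk: I_cm = (1/2)MR² = (1/2)(0.523)(0.432)² = 0.048802 kg m²; centre at d = 0.808 m, so I = I_cm + Md² gives I = 0.048802 + (0.523)(0.808)² = 0.39025 kg m².
Total I = 0.65568 + 3.8233 + 0.39025 = 4.8693 kg m².

4.87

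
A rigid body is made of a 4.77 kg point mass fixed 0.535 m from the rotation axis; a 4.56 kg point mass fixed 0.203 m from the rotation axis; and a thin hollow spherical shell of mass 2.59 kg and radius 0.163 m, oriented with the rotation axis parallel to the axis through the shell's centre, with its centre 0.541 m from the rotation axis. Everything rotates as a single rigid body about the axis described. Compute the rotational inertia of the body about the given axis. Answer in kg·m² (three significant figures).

Point mass: I_cm = 0; centre at d = 0.535 m, so the parallel axis theorem gives I = 0 + (4.77)(0.535)² = 1.3653 kg·m².
Point mass: I_cm = 0; centre at d = 0.203 m, so the parallel axis theorem gives I = 0 + (4.56)(0.203)² = 0.18791 kg·m².
Spherical shell: I_cm = (2/3)MR² = (2/3)(2.59)(0.163)² = 0.045876 kg·m²; centre at d = 0.541 m, so the parallel axis theorem gives I = 0.045876 + (2.59)(0.541)² = 0.80392 kg·m².
Total I = 1.3653 + 0.18791 + 0.80392 = 2.3571 kg·m².

2.36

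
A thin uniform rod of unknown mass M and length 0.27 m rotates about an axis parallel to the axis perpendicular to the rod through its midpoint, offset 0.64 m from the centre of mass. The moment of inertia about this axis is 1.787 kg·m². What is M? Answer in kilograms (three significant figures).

I = I_cm + Md² = (1/12)ML² + Md² = M·[0.0833333·(0.27)² + (0.64)²] = M·0.41568.
So M = 1.787 / 0.41568 = 4.299 kg.

4.30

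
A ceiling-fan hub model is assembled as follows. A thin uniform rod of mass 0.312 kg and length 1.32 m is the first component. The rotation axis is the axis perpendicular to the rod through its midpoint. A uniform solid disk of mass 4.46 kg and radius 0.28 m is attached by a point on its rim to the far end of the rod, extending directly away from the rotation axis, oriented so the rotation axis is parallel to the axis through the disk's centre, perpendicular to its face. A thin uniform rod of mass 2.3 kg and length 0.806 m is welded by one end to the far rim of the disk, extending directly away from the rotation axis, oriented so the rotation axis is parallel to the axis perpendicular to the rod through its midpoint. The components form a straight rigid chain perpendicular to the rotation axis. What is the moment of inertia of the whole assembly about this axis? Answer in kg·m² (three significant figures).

Thin rod: I_cm = (1/12)ML² = (1/12)(0.312)(1.32)² = 0.045302 kg·m²; axis through the centre, so I = 0.045302 kg·m².
Solid disk: I_cm = (1/2)MR² = (1/2)(4.46)(0.28)² = 0.17483 kg·m²; centre at d = 0.66 + 0.28 = 0.94 m, so I = I_cm + Md² gives I = 0.17483 + (4.46)(0.94)² = 4.1157 kg·m².
Thin rod: I_cm = (1/12)ML² = (1/12)(2.3)(0.806)² = 0.12451 kg·m²; centre at d = 0.66 + 0.28 + 0.28 + 0.403 = 1.623 m, so I = I_cm + Md² gives I = 0.12451 + (2.3)(1.623)² = 6.183 kg·m².
Total I = 0.045302 + 4.1157 + 6.183 = 10.344 kg·m².

10.3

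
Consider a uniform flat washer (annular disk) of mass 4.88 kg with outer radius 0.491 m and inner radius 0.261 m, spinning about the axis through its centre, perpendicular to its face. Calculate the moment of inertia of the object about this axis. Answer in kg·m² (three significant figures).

I_cm = (1/2)M(R²+r²) = (1/2)(4.88)[(0.491)² + (0.261)²] = 0.75445 kg·m²; axis through the centre, so I = 0.75445 kg·m².

0.754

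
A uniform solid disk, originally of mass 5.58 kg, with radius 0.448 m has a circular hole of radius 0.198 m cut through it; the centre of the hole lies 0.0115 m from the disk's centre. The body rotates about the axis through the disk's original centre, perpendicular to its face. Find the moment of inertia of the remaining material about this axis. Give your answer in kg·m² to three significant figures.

0.538

Unpierced body about its centre: I₀ = (1/2)MR² = (1/2)(5.58)(0.448)² = 0.55996 kg·m².
The removed disk has mass m = M·(r/R)² = (5.58)(0.198/0.448)² = 1.09 kg (same uniform areal density).
Its moment of inertia about the rotation axis (parallel-axis theorem): I_hole = (1/2)mr² + md² = (1/2)(1.09)(0.198)² + (1.09)(0.0115)² = 0.021509 kg·m².
Treating the hole as negative mass, I = I₀ − I_hole = 0.55996 − 0.021509 = 0.53845 kg·m².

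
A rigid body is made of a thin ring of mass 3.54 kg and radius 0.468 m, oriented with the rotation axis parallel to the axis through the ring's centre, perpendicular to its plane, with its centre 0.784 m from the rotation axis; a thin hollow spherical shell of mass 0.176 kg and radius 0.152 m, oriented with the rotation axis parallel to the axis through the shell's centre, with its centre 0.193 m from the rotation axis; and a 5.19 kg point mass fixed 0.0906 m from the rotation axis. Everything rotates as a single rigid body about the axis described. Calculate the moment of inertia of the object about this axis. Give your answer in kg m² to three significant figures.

Thin ring: I_cm = MR² = (3.54)(0.468)² = 0.77534 kg m²; centre at d = 0.784 m, so I = I_cm + Md² gives I = 0.77534 + (3.54)(0.784)² = 2.9512 kg m².
Spherical shell: I_cm = (2/3)MR² = (2/3)(0.176)(0.152)² = 0.0027109 kg m²; centre at d = 0.193 m, so I = I_cm + Md² gives I = 0.0027109 + (0.176)(0.193)² = 0.0092667 kg m².
Point mass: I_cm = 0; centre at d = 0.0906 m, so I = I_cm + Md² gives I = 0 + (5.19)(0.0906)² = 0.042601 kg m².
Total I = 2.9512 + 0.0092667 + 0.042601 = 3.0031 kg m².

3.00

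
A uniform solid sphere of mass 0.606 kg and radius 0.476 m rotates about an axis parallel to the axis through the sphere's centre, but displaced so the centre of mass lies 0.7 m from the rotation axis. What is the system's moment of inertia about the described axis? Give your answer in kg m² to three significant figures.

0.352

I_cm = (2/5)MR² = (2/5)(0.606)(0.476)² = 0.054922 kg m²; centre at d = 0.7 m, so I = I_cm + Md² gives I = 0.054922 + (0.606)(0.7)² = 0.35186 kg m².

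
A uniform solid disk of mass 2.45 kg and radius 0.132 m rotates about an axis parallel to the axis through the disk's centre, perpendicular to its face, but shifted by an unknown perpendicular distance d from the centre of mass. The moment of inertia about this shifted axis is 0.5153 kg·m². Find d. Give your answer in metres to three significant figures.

0.449

About the centre-of-mass axis, I_cm = (1/2)MR² = (1/2)(2.45)(0.132)² = 0.021344 kg·m².
Parallel axis theorem: I = I_cm + Md², so Md² = 0.5153 − 0.021344 = 0.49396 kg·m².
d = √(0.49396 / 2.45) = 0.44902 m.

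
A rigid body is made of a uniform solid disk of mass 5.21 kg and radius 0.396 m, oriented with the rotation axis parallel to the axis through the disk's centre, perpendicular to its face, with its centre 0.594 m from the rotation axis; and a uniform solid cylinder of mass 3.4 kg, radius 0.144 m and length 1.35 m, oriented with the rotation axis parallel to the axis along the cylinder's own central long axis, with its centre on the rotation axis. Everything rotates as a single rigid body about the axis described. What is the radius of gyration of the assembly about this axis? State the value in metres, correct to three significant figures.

Solid disk: I_cm = (1/2)MR² = (1/2)(5.21)(0.396)² = 0.40851 kg m^2; centre at d = 0.594 m, so I = I_cm + Md² gives I = 0.40851 + (5.21)(0.594)² = 2.2468 kg m^2.
Solid cylinder: I_cm = (1/2)MR² = (1/2)(3.4)(0.144)² = 0.035251 kg m^2; axis through the centre, so I = 0.035251 kg m^2.
Total I = 2.282 kg m^2; total mass M = 8.61 kg.
k = √(I/M) = √(2.282/8.61) = 0.51482 m.

0.515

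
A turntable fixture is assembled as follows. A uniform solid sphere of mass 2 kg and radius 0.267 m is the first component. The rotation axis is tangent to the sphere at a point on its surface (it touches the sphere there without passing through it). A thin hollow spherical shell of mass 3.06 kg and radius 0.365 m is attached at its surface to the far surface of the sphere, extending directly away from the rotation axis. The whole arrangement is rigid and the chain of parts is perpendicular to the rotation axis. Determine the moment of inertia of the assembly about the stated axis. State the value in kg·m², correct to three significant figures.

2.94

Solid sphere: I_cm = (2/5)MR² = (2/5)(2)(0.267)² = 0.057031 kg·m²; centre at d = 0.267 m, so I = I_cm + Md² gives I = 0.057031 + (2)(0.267)² = 0.19961 kg·m².
Spherical shell: I_cm = (2/3)MR² = (2/3)(3.06)(0.365)² = 0.27178 kg·m²; centre at d = 0.267 + 0.267 + 0.365 = 0.899 m, so I = I_cm + Md² gives I = 0.27178 + (3.06)(0.899)² = 2.7449 kg·m².
Total I = 0.19961 + 2.7449 = 2.9445 kg·m².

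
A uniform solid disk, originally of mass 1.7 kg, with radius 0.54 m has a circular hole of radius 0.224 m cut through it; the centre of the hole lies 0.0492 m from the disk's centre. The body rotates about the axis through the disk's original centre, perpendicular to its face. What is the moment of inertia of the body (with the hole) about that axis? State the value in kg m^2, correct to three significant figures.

0.240

Unpierced body about its centre: I₀ = (1/2)MR² = (1/2)(1.7)(0.54)² = 0.24786 kg m^2.
The removed disk has mass m = M·(r/R)² = (1.7)(0.224/0.54)² = 0.29252 kg (same uniform areal density).
Its moment of inertia about the rotation axis (parallel-axis theorem): I_hole = (1/2)mr² + md² = (1/2)(0.29252)(0.224)² + (0.29252)(0.0492)² = 0.0080469 kg m^2.
Treating the hole as negative mass, I = I₀ − I_hole = 0.24786 − 0.0080469 = 0.23981 kg m^2.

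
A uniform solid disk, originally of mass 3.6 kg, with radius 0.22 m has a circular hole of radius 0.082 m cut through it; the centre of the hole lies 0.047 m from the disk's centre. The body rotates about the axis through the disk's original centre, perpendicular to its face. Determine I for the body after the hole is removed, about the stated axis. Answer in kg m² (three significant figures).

0.0843

Unpierced body about its centre: I₀ = (1/2)MR² = (1/2)(3.6)(0.22)² = 0.08712 kg m².
The removed disk has mass m = M·(r/R)² = (3.6)(0.082/0.22)² = 0.50013 kg (same uniform areal density).
Its moment of inertia about the rotation axis (parallel-axis theorem): I_hole = (1/2)mr² + md² = (1/2)(0.50013)(0.082)² + (0.50013)(0.047)² = 0.0027862 kg m².
Treating the hole as negative mass, I = I₀ − I_hole = 0.08712 − 0.0027862 = 0.084334 kg m².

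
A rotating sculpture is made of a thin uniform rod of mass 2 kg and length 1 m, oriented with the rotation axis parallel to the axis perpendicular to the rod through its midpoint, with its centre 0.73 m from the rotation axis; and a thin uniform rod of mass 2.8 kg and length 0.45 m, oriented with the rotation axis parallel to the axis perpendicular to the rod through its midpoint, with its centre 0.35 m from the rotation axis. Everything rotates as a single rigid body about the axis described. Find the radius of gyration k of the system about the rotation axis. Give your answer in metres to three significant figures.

Thin rod: I_cm = (1/12)ML² = (1/12)(2)(1)² = 0.16667 kg·m²; centre at d = 0.73 m, so the parallel axis theorem gives I = 0.16667 + (2)(0.73)² = 1.2325 kg·m².
Thin rod: I_cm = (1/12)ML² = (1/12)(2.8)(0.45)² = 0.04725 kg·m²; centre at d = 0.35 m, so the parallel axis theorem gives I = 0.04725 + (2.8)(0.35)² = 0.39025 kg·m².
Total I = 1.6227 kg·m²; total mass M = 4.8 kg.
k = √(I/M) = √(1.6227/4.8) = 0.58143 m.

0.581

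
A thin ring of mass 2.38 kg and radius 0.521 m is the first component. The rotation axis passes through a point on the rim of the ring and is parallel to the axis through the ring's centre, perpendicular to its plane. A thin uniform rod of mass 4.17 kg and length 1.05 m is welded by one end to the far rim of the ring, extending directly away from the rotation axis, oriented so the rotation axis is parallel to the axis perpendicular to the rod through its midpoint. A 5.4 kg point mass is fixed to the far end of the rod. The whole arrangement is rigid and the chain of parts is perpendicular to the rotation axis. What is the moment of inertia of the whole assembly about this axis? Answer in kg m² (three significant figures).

Thin ring: I_cm = MR² = (2.38)(0.521)² = 0.64603 kg m²; centre at d = 0.521 m, so the parallel axis theorem gives I = 0.64603 + (2.38)(0.521)² = 1.2921 kg m².
Thin rod: I_cm = (1/12)ML² = (1/12)(4.17)(1.05)² = 0.38312 kg m²; centre at d = 0.521 + 0.521 + 0.525 = 1.567 m, so the parallel axis theorem gives I = 0.38312 + (4.17)(1.567)² = 10.623 kg m².
Point mass: I_cm = 0; centre at d = 0.521 + 0.521 + 0.525 + 0.525 = 2.092 m, so the parallel axis theorem gives I = 0 + (5.4)(2.092)² = 23.633 kg m².
Total I = 1.2921 + 10.623 + 23.633 = 35.547 kg m².

35.5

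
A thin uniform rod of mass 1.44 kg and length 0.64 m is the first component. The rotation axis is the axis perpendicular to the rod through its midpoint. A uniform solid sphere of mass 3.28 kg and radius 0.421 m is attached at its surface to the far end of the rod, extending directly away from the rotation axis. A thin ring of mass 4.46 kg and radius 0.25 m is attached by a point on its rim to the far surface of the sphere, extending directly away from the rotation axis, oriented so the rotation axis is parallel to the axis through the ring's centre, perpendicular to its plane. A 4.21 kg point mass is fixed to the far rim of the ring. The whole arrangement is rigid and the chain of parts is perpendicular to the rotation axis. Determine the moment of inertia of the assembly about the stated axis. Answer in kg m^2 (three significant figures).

Thin rod: I_cm = (1/12)ML² = (1/12)(1.44)(0.64)² = 0.049152 kg m^2; axis through the centre, so I = 0.049152 kg m^2.
Solid sphere: I_cm = (2/5)MR² = (2/5)(3.28)(0.421)² = 0.23254 kg m^2; centre at d = 0.32 + 0.421 = 0.741 m, so I = I_cm + Md² gives I = 0.23254 + (3.28)(0.741)² = 2.0335 kg m^2.
Thin ring: I_cm = MR² = (4.46)(0.25)² = 0.27875 kg m^2; centre at d = 0.32 + 0.421 + 0.421 + 0.25 = 1.412 m, so I = I_cm + Md² gives I = 0.27875 + (4.46)(1.412)² = 9.1708 kg m^2.
Point mass: I_cm = 0; centre at d = 0.32 + 0.421 + 0.421 + 0.25 + 0.25 = 1.662 m, so I = I_cm + Md² gives I = 0 + (4.21)(1.662)² = 11.629 kg m^2.
Total I = 0.049152 + 2.0335 + 9.1708 + 11.629 = 22.883 kg m^2.

22.9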